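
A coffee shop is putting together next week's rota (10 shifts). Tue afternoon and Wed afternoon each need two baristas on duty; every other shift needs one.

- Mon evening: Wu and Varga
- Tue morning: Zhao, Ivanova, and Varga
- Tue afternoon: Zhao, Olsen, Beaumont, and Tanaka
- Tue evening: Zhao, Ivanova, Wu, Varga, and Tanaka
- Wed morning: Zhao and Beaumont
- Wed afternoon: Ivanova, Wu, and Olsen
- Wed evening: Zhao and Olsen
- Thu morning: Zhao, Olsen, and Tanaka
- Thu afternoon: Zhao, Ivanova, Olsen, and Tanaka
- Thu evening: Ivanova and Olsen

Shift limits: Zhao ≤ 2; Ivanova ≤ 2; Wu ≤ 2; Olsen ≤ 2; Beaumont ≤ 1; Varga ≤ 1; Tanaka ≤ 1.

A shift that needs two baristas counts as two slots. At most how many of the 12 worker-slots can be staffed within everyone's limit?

11

Total capacity across all baristas is 2+2+2+2+1+1+1 = 11, and 12 slots are needed, so at most 11 can be filled.
An assignment achieving 11: Mon evening→Wu, Tue morning→Ivanova, Tue afternoon→Beaumont+Tanaka, Tue evening→Varga, Wed morning→Zhao, Wed afternoon→Wu+Olsen, Wed evening→Zhao, Thu morning→Olsen, Thu evening→Ivanova.
Loads: Zhao 2/2, Ivanova 2/2, Wu 2/2, Olsen 2/2, Beaumont 1/1, Varga 1/1, Tanaka 1/1.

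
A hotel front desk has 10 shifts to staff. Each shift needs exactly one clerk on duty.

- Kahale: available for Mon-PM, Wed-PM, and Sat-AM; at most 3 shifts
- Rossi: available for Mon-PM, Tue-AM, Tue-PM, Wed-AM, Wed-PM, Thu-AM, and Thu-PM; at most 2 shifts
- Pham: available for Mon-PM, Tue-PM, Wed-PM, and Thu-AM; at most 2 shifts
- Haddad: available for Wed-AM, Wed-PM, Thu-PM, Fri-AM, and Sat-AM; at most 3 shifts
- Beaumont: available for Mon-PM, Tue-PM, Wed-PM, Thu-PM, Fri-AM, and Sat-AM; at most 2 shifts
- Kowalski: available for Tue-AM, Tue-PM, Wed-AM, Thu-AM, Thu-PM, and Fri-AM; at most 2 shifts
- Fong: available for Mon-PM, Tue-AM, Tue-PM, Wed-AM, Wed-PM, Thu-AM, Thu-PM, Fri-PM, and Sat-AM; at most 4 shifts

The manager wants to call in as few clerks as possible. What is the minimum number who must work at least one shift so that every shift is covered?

3

10 slots to fill and no one can take more than 4, so at least ⌈10/4⌉ = 3 clerks are needed.
Kahale, Haddad, and Fong alone can cover everything: Mon-PM→Kahale, Tue-AM→Fong, Tue-PM→Fong, Wed-AM→Haddad, Wed-PM→Kahale, Thu-AM→Fong, Thu-PM→Haddad, Fri-AM→Haddad, Fri-PM→Fong, Sat-AM→Kahale.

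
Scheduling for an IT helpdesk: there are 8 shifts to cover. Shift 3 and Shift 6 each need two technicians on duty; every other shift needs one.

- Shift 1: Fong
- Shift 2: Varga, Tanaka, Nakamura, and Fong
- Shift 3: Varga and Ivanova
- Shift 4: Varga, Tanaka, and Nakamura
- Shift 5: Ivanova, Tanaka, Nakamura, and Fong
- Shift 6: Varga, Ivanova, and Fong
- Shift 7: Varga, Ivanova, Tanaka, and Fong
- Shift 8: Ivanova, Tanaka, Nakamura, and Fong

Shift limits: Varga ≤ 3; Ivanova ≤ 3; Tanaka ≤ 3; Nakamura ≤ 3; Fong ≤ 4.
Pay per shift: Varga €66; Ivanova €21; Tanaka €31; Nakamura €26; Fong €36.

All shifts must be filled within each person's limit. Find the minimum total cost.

€310

Shift 1 can only be covered by Fong, so that assignment is forced.
Shift 3 can only be covered by Varga and Ivanova, so that assignment is forced.
Picking the cheapest available technician for each shift independently would cost €295, but that ignores the shift limits.
An optimal schedule: Shift 1→Fong, Shift 2→Nakamura, Shift 3→Ivanova+Varga, Shift 4→Nakamura, Shift 5→Ivanova, Shift 6→Ivanova+Fong, Shift 7→Tanaka, Shift 8→Nakamura.
Total: 36 + 26 + 21 + 66 + 26 + 21 + 21 + 36 + 31 + 26 = €310.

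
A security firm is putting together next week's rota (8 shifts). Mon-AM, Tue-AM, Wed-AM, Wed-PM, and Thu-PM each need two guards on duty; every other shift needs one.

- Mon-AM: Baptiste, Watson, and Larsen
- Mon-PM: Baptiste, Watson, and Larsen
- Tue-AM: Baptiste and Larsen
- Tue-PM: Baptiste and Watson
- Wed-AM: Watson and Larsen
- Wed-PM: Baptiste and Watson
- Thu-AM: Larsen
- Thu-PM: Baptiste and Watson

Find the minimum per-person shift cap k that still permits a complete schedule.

5

With 3 guards and 13 worker-slots to fill, someone must work at least ⌈13/3⌉ = 5 shifts, so k ≥ 5.
k = 5 works: Mon-AM→Baptiste+Watson, Mon-PM→Watson, Tue-AM→Baptiste+Larsen, Tue-PM→Baptiste, Wed-AM→Watson+Larsen, Wed-PM→Baptiste+Watson, Thu-AM→Larsen, Thu-PM→Baptiste+Watson.
Loads: Baptiste 5, Watson 5, Larsen 3 — all ≤ 5.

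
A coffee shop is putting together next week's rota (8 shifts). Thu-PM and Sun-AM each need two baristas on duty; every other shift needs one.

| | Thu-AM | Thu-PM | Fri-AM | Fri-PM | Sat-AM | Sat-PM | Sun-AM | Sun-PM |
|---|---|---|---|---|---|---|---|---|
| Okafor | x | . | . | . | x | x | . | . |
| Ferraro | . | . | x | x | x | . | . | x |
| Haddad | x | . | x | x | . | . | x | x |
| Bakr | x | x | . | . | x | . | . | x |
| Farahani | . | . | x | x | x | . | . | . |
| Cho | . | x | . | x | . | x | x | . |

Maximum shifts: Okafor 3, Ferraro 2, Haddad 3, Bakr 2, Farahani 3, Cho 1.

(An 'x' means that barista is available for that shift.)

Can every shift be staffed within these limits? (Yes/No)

No

Total capacity is 14 and 10 slots are needed, so capacity alone doesn't rule it out.
Shifts {Thu-PM, Sun-AM} need 4 worker-slots in total, but the baristas available for any of those shifts (Haddad, Bakr, and Cho) can supply at most 3 among them. So no valid schedule exists.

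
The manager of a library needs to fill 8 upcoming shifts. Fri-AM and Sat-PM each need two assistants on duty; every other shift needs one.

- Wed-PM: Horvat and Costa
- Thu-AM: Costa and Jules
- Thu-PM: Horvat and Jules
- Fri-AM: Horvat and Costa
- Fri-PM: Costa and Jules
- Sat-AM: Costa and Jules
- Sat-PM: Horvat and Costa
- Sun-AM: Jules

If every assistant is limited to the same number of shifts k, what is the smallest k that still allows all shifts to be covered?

With 3 assistants and 10 worker-slots to fill, someone must work at least ⌈10/3⌉ = 4 shifts, so k ≥ 4.
k = 4 works: Wed-PM→Horvat, Thu-AM→Costa, Thu-PM→Horvat, Fri-AM→Horvat+Costa, Fri-PM→Costa, Sat-AM→Jules, Sat-PM→Horvat+Costa, Sun-AM→Jules.
Loads: Horvat 4, Costa 4, Jules 2 — all ≤ 4.

4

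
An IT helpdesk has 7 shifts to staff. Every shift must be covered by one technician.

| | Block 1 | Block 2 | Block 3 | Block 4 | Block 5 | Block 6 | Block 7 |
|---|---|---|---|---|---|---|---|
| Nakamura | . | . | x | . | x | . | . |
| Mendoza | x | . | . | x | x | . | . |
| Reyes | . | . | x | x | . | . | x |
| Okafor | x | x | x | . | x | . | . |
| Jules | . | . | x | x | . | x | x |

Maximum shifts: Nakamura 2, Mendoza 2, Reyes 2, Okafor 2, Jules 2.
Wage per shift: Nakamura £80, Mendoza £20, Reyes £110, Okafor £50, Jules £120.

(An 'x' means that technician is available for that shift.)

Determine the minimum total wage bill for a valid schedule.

£450

Block 2 can only be covered by Okafor, so that assignment is forced.
Block 6 can only be covered by Jules, so that assignment is forced.
Picking the cheapest available technician for each shift independently would cost £390, but that ignores the shift limits.
An optimal schedule: Block 1→Mendoza, Block 2→Okafor, Block 3→Nakamura, Block 4→Mendoza, Block 5→Okafor, Block 6→Jules, Block 7→Reyes.
Total: 20 + 50 + 80 + 20 + 50 + 120 + 110 = £450.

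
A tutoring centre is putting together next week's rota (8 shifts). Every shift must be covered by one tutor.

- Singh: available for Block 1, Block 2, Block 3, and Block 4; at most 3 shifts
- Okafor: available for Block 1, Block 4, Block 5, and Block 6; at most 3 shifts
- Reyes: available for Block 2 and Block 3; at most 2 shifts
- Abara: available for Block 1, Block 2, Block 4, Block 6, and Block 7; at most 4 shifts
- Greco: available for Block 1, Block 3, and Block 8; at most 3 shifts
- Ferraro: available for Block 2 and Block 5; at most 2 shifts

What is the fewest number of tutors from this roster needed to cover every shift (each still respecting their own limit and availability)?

3

8 slots to fill and no one can take more than 4, so at least ⌈8/4⌉ = 2 tutors are needed.
Any 2 tutors together have capacity at most 4+3 = 7 < 8 slots, so 2 can never suffice.
Okafor, Abara, and Greco alone can cover everything: Block 1→Abara, Block 2→Abara, Block 3→Greco, Block 4→Okafor, Block 5→Okafor, Block 6→Okafor, Block 7→Abara, Block 8→Greco.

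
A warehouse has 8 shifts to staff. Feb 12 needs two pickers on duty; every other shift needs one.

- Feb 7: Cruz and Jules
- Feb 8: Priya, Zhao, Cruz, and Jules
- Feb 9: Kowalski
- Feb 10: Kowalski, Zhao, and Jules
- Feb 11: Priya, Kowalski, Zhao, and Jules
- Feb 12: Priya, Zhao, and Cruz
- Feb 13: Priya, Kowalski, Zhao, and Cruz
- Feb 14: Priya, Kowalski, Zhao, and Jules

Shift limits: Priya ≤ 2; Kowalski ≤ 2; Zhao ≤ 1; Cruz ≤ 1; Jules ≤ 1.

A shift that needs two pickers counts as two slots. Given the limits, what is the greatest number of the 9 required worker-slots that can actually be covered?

7

Total capacity across all pickers is 2+2+1+1+1 = 7, and 9 slots are needed, so at most 7 can be filled.
An assignment achieving 7: Feb 7→Cruz, Feb 8→Priya, Feb 9→Kowalski, Feb 10→Kowalski, Feb 11→Jules, Feb 12→Priya+Zhao.
Loads: Priya 2/2, Kowalski 2/2, Zhao 1/1, Cruz 1/1, Jules 1/1.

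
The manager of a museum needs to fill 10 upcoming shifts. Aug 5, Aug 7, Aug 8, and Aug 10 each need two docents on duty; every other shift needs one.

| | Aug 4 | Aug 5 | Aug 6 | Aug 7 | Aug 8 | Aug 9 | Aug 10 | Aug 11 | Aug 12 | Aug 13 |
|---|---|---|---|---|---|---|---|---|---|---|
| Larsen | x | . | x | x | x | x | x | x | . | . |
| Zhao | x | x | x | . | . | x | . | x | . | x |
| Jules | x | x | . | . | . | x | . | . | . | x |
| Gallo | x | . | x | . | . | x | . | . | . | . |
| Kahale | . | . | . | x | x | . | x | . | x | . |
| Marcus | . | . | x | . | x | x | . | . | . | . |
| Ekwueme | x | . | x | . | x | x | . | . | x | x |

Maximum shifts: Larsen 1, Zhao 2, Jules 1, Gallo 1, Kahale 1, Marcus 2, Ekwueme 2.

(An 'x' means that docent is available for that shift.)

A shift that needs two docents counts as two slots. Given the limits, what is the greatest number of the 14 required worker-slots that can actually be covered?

Total capacity across all docents is 1+2+1+1+1+2+2 = 10, and 14 slots are needed, so at most 10 can be filled.
An assignment achieving 10: Aug 4→Gallo, Aug 5→Zhao+Jules, Aug 6→Marcus, Aug 7→Larsen+Kahale, Aug 8→Marcus, Aug 11→Zhao, Aug 12→Ekwueme, Aug 13→Ekwueme.
Loads: Larsen 1/1, Zhao 2/2, Jules 1/1, Gallo 1/1, Kahale 1/1, Marcus 2/2, Ekwueme 2/2.

10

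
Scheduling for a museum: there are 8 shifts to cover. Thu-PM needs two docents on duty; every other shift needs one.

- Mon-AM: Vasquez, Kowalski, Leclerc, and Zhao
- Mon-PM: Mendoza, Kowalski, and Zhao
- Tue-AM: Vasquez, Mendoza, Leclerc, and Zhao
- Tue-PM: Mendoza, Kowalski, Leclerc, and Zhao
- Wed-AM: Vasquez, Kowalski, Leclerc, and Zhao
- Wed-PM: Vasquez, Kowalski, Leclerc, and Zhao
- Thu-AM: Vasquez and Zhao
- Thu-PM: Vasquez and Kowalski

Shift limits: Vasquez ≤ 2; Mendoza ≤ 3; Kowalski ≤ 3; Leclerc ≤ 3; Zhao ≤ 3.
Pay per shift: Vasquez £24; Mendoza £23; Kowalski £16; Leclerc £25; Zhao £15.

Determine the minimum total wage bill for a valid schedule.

£163

Thu-PM can only be covered by Vasquez and Kowalski, so that assignment is forced.
Picking the cheapest available docent for each shift independently would cost £145, but that ignores the shift limits.
An optimal schedule: Mon-AM→Zhao, Mon-PM→Zhao, Tue-AM→Mendoza, Tue-PM→Mendoza, Wed-AM→Kowalski, Wed-PM→Kowalski, Thu-AM→Zhao, Thu-PM→Kowalski+Vasquez.
Total: 15 + 15 + 23 + 23 + 16 + 16 + 15 + 16 + 24 = £163.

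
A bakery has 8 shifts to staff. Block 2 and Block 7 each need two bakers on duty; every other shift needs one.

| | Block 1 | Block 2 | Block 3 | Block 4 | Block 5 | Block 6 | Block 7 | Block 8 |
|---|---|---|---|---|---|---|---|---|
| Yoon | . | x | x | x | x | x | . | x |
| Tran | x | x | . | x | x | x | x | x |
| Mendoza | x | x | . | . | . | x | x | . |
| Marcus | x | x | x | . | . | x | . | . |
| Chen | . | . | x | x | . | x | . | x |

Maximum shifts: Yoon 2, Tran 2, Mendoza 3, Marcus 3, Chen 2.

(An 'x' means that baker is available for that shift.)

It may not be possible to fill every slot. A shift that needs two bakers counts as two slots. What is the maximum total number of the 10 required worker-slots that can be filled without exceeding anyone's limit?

10

Total capacity across all bakers is 2+2+3+3+2 = 12, and 10 slots are needed, so at most 10 can be filled.
An assignment achieving 10: Block 1→Tran, Block 2→Mendoza+Marcus, Block 3→Yoon, Block 4→Chen, Block 5→Yoon, Block 6→Mendoza, Block 7→Tran+Mendoza, Block 8→Chen.
Loads: Yoon 2/2, Tran 2/2, Mendoza 3/3, Marcus 1/3, Chen 2/2.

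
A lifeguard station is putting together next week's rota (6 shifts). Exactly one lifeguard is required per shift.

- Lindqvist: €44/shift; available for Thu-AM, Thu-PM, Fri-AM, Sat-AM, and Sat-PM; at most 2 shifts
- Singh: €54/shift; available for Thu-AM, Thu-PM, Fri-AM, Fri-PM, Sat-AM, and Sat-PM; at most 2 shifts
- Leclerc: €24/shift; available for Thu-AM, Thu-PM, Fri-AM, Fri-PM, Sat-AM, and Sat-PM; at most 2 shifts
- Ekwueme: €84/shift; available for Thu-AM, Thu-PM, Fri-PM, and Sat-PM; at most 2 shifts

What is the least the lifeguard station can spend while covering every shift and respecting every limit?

Picking the cheapest available lifeguard for each shift independently would cost €144, but that ignores the shift limits.
An optimal schedule: Thu-AM→Singh, Thu-PM→Leclerc, Fri-AM→Lindqvist, Fri-PM→Singh, Sat-AM→Lindqvist, Sat-PM→Leclerc.
Total: 54 + 24 + 44 + 54 + 44 + 24 = €244.

€244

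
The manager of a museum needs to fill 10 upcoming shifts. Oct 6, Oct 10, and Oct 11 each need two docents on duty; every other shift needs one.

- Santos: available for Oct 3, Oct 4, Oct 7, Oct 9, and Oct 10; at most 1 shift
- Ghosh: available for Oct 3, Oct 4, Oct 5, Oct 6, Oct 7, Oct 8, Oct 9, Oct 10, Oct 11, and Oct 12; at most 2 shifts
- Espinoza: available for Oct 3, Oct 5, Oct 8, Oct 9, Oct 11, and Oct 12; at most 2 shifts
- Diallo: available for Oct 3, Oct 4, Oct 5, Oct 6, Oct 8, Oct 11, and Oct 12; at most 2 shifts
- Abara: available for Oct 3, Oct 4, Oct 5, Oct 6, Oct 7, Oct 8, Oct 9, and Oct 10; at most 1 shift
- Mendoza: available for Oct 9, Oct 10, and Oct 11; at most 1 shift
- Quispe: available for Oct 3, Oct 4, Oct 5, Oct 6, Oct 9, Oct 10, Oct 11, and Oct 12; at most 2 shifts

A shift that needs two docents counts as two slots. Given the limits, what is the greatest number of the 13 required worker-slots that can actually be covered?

11

Total capacity across all docents is 1+2+2+2+1+1+2 = 11, and 13 slots are needed, so at most 11 can be filled.
An assignment achieving 11: Oct 3→Quispe, Oct 4→Diallo, Oct 5→Espinoza, Oct 6→Ghosh+Diallo, Oct 7→Santos, Oct 8→Ghosh, Oct 10→Abara+Mendoza, Oct 11→Quispe, Oct 12→Espinoza.
Loads: Santos 1/1, Ghosh 2/2, Espinoza 2/2, Diallo 2/2, Abara 1/1, Mendoza 1/1, Quispe 2/2.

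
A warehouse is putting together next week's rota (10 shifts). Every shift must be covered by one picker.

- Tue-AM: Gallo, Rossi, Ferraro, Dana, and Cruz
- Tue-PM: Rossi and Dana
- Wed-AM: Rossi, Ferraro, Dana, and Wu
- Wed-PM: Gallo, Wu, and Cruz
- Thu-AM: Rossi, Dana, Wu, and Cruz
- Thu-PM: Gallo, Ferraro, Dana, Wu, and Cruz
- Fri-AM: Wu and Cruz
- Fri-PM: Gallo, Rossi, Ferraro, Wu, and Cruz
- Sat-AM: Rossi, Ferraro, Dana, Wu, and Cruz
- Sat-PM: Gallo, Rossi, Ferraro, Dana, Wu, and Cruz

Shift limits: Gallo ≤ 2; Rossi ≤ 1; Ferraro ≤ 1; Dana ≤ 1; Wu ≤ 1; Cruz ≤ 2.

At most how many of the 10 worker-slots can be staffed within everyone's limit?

Total capacity across all pickers is 2+1+1+1+1+2 = 8, and 10 slots are needed, so at most 8 can be filled.
An assignment achieving 8: Tue-AM→Gallo, Tue-PM→Rossi, Wed-AM→Ferraro, Wed-PM→Gallo, Thu-AM→Dana, Thu-PM→Cruz, Fri-AM→Wu, Fri-PM→Cruz.
Loads: Gallo 2/2, Rossi 1/1, Ferraro 1/1, Dana 1/1, Wu 1/1, Cruz 2/2.

8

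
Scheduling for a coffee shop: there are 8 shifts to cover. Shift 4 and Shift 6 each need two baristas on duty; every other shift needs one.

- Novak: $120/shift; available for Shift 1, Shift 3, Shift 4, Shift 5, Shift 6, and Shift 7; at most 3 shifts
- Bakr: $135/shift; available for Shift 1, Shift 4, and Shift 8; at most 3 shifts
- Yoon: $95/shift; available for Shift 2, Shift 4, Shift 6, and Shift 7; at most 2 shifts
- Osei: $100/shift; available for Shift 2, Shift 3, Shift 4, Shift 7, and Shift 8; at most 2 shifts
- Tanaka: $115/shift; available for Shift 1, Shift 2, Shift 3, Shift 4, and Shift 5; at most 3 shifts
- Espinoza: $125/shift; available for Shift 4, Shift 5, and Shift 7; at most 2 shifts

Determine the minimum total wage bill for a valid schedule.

Shift 6 can only be covered by Novak and Yoon, so that assignment is forced.
Picking the cheapest available barista for each shift independently would cost $1030, but that ignores the shift limits.
An optimal schedule: Shift 1→Tanaka, Shift 2→Yoon, Shift 3→Osei, Shift 4→Tanaka+Novak, Shift 5→Tanaka, Shift 6→Yoon+Novak, Shift 7→Novak, Shift 8→Osei.
Total: 115 + 95 + 100 + 115 + 120 + 115 + 95 + 120 + 120 + 100 = $1095.

$1095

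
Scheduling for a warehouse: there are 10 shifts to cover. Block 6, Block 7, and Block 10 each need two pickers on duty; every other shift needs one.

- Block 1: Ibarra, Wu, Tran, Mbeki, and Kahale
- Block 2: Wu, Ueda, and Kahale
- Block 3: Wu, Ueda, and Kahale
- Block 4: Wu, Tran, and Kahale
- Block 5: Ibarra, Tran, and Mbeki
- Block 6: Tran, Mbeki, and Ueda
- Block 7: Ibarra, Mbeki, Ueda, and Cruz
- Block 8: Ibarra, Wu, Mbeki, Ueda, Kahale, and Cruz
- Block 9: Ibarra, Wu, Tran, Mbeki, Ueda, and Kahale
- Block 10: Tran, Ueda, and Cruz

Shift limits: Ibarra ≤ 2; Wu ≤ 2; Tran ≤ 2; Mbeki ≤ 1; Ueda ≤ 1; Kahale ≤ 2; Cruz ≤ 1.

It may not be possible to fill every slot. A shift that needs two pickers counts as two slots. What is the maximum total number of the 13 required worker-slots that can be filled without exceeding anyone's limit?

Total capacity across all pickers is 2+2+2+1+1+2+1 = 11, and 13 slots are needed, so at most 11 can be filled.
An assignment achieving 11: Block 1→Kahale, Block 2→Wu, Block 3→Wu, Block 4→Tran, Block 5→Ibarra, Block 6→Tran+Mbeki, Block 7→Ibarra, Block 8→Kahale, Block 10→Ueda+Cruz.
Loads: Ibarra 2/2, Wu 2/2, Tran 2/2, Mbeki 1/1, Ueda 1/1, Kahale 2/2, Cruz 1/1.

11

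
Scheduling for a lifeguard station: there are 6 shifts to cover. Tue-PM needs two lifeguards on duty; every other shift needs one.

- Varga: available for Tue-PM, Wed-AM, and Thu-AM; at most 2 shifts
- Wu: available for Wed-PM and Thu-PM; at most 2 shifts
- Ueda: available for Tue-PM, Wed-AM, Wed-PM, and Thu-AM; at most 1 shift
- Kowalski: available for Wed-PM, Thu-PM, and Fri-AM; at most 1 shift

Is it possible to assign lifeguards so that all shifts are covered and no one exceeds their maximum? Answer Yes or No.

Shifts {Tue-PM, Wed-AM, Thu-AM} need 4 worker-slots in total, but the lifeguards available for any of those shifts (Varga and Ueda) can supply at most 3 among them. So no valid schedule exists.

No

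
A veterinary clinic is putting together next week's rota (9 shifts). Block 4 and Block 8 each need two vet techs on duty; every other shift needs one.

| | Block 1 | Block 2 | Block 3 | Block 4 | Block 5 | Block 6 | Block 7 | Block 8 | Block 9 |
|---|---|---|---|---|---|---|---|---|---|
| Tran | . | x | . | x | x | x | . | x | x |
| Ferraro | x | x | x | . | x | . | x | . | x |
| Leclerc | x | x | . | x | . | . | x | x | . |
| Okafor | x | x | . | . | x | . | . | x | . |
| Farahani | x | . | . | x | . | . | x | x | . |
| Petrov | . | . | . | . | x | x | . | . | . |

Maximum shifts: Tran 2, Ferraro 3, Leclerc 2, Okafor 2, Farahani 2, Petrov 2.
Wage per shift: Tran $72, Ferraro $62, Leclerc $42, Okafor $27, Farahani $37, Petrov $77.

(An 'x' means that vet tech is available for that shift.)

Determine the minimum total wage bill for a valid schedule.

Block 3 can only be covered by Ferraro, so that assignment is forced.
Picking the cheapest available vet tech for each shift independently would cost $457, but that ignores the shift limits.
An optimal schedule: Block 1→Ferraro, Block 2→Leclerc, Block 3→Ferraro, Block 4→Leclerc+Farahani, Block 5→Okafor, Block 6→Tran, Block 7→Ferraro, Block 8→Okafor+Farahani, Block 9→Tran.
Total: 62 + 42 + 62 + 42 + 37 + 27 + 72 + 62 + 27 + 37 + 72 = $542.

$542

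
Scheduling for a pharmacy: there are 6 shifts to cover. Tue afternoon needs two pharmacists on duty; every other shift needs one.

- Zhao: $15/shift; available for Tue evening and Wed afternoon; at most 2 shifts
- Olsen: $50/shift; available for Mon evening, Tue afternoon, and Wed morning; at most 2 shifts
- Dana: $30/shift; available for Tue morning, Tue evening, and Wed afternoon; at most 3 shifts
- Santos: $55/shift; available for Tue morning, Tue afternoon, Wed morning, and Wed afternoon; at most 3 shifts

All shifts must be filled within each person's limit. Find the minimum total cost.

Mon evening can only be covered by Olsen, so that assignment is forced.
Tue afternoon can only be covered by Olsen and Santos, so that assignment is forced.
Picking the cheapest available pharmacist for each shift independently would cost $265, but that ignores the shift limits.
An optimal schedule: Mon evening→Olsen, Tue morning→Dana, Tue afternoon→Olsen+Santos, Tue evening→Zhao, Wed morning→Santos, Wed afternoon→Zhao.
Total: 50 + 30 + 50 + 55 + 15 + 55 + 15 = $270.

$270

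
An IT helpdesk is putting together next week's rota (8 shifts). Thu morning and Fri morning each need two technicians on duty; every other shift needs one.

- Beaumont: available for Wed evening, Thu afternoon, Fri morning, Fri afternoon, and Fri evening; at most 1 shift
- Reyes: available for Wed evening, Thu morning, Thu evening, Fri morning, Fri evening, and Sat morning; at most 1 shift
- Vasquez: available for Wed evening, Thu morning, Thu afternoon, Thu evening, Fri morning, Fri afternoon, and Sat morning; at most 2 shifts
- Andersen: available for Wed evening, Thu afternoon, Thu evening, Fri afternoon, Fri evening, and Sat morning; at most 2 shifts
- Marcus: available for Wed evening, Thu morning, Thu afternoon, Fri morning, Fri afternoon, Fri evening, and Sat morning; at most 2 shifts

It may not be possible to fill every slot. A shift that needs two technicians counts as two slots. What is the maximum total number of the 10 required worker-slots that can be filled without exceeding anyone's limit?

Total capacity across all technicians is 1+1+2+2+2 = 8, and 10 slots are needed, so at most 8 can be filled.
An assignment achieving 8: Thu morning→Reyes+Vasquez, Thu afternoon→Beaumont, Thu evening→Vasquez, Fri morning→Marcus, Fri afternoon→Andersen, Fri evening→Andersen, Sat morning→Marcus.
Loads: Beaumont 1/1, Reyes 1/1, Vasquez 2/2, Andersen 2/2, Marcus 2/2.

8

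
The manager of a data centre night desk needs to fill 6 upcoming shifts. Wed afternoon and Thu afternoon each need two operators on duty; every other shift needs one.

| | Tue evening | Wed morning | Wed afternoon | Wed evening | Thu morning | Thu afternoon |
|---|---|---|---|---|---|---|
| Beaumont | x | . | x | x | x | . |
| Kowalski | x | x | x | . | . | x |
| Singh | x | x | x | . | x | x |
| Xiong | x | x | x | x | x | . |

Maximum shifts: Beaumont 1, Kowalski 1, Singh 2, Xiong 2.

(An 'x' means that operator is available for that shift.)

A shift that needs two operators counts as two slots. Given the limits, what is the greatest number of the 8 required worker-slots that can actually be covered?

6

Total capacity across all operators is 1+1+2+2 = 6, and 8 slots are needed, so at most 6 can be filled.
An assignment achieving 6: Tue evening→Xiong, Wed morning→Singh, Wed evening→Beaumont, Thu morning→Xiong, Thu afternoon→Kowalski+Singh.
Loads: Beaumont 1/1, Kowalski 1/1, Singh 2/2, Xiong 2/2.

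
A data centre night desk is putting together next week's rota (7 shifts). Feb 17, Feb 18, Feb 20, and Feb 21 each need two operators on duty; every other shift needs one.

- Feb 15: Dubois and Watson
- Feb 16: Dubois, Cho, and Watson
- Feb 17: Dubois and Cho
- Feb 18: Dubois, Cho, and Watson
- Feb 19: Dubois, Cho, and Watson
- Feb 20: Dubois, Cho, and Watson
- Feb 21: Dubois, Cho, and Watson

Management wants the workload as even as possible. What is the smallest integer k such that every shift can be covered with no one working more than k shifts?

With 3 operators and 11 worker-slots to fill, someone must work at least ⌈11/3⌉ = 4 shifts, so k ≥ 4.
k = 4 works: Feb 15→Dubois, Feb 16→Dubois, Feb 17→Dubois+Cho, Feb 18→Dubois+Cho, Feb 19→Watson, Feb 20→Cho+Watson, Feb 21→Cho+Watson.
Loads: Dubois 4, Cho 4, Watson 3 — all ≤ 4.

4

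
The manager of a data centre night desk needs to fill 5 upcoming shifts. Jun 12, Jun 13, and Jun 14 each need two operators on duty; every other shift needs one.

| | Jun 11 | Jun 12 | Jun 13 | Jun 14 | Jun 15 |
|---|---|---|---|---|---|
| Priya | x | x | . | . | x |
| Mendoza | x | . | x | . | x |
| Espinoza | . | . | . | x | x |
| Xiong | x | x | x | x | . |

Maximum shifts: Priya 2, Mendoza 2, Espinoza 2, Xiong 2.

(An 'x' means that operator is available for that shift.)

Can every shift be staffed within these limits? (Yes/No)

No

Total capacity is 8 and 8 slots are needed, so capacity alone doesn't rule it out.
Shifts {Jun 12, Jun 13, Jun 14} need 6 worker-slots in total, but the operators available for any of those shifts (Priya, Mendoza, Espinoza, and Xiong) can supply at most 5 among them. So no valid schedule exists.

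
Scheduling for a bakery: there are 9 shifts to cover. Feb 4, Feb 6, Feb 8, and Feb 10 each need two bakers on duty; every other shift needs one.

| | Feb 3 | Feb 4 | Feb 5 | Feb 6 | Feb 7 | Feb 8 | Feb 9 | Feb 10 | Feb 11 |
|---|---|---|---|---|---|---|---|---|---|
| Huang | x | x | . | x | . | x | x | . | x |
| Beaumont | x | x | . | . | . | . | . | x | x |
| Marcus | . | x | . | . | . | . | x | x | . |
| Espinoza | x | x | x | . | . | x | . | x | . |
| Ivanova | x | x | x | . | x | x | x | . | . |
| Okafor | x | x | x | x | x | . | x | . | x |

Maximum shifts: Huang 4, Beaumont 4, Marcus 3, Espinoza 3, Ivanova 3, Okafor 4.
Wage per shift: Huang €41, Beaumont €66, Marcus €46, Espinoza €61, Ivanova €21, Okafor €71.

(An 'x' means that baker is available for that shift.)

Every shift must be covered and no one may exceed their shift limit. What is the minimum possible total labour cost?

Feb 6 can only be covered by Huang and Okafor, so that assignment is forced.
Picking the cheapest available baker for each shift independently would cost €468, but that ignores the shift limits.
An optimal schedule: Feb 3→Huang, Feb 4→Marcus+Espinoza, Feb 5→Ivanova, Feb 6→Huang+Okafor, Feb 7→Ivanova, Feb 8→Ivanova+Huang, Feb 9→Marcus, Feb 10→Marcus+Espinoza, Feb 11→Huang.
Total: 41 + 46 + 61 + 21 + 41 + 71 + 21 + 21 + 41 + 46 + 46 + 61 + 41 = €558.

€558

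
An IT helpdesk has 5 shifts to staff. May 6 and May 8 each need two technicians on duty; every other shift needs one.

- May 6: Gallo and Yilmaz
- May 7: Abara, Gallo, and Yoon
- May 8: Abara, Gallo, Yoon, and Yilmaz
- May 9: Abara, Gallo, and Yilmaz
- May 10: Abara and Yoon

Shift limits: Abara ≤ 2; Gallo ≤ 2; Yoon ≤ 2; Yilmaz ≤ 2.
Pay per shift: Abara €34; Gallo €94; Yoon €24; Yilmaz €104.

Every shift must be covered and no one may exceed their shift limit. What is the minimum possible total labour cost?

€408

May 6 can only be covered by Gallo and Yilmaz, so that assignment is forced.
Picking the cheapest available technician for each shift independently would cost €338, but that ignores the shift limits.
An optimal schedule: May 6→Gallo+Yilmaz, May 7→Yoon, May 8→Abara+Gallo, May 9→Abara, May 10→Yoon.
Total: 94 + 104 + 24 + 34 + 94 + 34 + 24 = €408.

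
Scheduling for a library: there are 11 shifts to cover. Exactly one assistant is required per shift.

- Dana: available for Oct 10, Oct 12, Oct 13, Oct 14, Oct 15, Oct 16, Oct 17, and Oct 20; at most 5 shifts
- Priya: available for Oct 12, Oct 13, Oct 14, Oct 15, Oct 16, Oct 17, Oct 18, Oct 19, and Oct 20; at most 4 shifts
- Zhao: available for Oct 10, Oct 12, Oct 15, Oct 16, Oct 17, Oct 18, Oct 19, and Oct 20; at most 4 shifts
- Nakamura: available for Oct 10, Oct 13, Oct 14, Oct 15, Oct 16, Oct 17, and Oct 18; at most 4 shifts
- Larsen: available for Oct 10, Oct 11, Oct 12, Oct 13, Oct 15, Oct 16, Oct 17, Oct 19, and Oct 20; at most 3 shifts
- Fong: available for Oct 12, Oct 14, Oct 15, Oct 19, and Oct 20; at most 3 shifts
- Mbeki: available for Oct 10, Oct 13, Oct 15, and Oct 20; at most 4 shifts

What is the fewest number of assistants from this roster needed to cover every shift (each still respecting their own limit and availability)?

3

11 slots to fill and no one can take more than 5, so at least ⌈11/5⌉ = 3 assistants are needed.
Dana, Priya, and Larsen alone can cover everything: Oct 10→Dana, Oct 11→Larsen, Oct 12→Dana, Oct 13→Dana, Oct 14→Dana, Oct 15→Dana, Oct 16→Priya, Oct 17→Priya, Oct 18→Priya, Oct 19→Priya, Oct 20→Larsen.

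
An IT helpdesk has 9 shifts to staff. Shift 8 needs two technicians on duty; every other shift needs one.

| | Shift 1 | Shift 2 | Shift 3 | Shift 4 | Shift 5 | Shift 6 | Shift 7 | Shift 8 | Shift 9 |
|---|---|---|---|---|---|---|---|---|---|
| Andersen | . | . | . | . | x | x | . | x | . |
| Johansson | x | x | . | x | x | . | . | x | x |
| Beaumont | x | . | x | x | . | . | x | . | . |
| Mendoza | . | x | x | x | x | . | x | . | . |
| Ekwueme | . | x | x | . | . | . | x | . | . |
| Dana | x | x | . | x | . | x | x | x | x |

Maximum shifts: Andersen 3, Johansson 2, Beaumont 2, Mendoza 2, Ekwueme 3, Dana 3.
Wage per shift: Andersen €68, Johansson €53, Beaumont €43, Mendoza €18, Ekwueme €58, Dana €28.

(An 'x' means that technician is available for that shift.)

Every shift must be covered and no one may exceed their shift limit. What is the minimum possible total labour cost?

Picking the cheapest available technician for each shift independently would cost €255, but that ignores the shift limits.
An optimal schedule: Shift 1→Beaumont, Shift 2→Johansson, Shift 3→Mendoza, Shift 4→Beaumont, Shift 5→Mendoza, Shift 6→Dana, Shift 7→Ekwueme, Shift 8→Dana+Johansson, Shift 9→Dana.
Total: 43 + 53 + 18 + 43 + 18 + 28 + 58 + 28 + 53 + 28 = €370.

€370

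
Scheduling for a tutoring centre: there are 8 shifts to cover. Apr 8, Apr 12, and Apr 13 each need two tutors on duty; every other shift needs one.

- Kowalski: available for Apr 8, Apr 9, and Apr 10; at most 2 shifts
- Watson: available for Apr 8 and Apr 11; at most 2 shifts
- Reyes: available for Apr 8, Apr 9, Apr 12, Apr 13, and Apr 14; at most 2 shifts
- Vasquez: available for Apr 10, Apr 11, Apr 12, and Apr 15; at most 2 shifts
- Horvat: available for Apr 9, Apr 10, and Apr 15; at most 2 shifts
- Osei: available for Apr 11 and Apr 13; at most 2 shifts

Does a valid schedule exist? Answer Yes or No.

Total capacity is 12 and 11 slots are needed, so capacity alone doesn't rule it out.
Shifts {Apr 12, Apr 13, Apr 14} need 5 worker-slots in total, but the tutors available for any of those shifts (Reyes, Vasquez, and Osei) can supply at most 4 among them. So no valid schedule exists.

No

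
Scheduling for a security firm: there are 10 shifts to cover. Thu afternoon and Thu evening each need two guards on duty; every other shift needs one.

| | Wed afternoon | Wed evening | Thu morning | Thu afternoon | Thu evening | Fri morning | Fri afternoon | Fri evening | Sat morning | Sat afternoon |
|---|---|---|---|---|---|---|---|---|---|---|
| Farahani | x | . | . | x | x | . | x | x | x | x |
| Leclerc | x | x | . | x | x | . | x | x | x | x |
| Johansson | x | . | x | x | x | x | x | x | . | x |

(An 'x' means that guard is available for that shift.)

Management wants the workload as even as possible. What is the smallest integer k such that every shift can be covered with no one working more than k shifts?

With 3 guards and 12 worker-slots to fill, someone must work at least ⌈12/3⌉ = 4 shifts, so k ≥ 4.
k = 4 works: Wed afternoon→Farahani, Wed evening→Leclerc, Thu morning→Johansson, Thu afternoon→Farahani+Leclerc, Thu evening→Farahani+Leclerc, Fri morning→Johansson, Fri afternoon→Leclerc, Fri evening→Johansson, Sat morning→Farahani, Sat afternoon→Johansson.
Loads: Farahani 4, Leclerc 4, Johansson 4 — all ≤ 4.

4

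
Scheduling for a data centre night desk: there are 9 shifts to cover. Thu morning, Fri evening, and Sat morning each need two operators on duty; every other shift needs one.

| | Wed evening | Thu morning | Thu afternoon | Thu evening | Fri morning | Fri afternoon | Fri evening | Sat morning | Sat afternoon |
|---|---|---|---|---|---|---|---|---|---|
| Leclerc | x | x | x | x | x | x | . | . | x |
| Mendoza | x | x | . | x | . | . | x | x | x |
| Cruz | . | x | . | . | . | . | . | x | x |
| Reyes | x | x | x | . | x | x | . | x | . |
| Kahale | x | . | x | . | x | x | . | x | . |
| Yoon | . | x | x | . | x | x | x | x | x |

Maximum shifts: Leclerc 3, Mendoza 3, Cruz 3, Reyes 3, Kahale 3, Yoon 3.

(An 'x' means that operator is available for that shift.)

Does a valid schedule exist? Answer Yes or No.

Yes

Fri evening can only be covered by Mendoza and Yoon, so that assignment is forced.
One valid schedule: Wed evening→Leclerc, Thu morning→Mendoza+Cruz, Thu afternoon→Leclerc, Thu evening→Leclerc, Fri morning→Reyes, Fri afternoon→Reyes, Fri evening→Mendoza+Yoon, Sat morning→Cruz+Reyes, Sat afternoon→Mendoza.
Loads: Leclerc 3/3, Mendoza 3/3, Cruz 2/3, Reyes 3/3, Kahale 0/3, Yoon 1/3 — all within limits.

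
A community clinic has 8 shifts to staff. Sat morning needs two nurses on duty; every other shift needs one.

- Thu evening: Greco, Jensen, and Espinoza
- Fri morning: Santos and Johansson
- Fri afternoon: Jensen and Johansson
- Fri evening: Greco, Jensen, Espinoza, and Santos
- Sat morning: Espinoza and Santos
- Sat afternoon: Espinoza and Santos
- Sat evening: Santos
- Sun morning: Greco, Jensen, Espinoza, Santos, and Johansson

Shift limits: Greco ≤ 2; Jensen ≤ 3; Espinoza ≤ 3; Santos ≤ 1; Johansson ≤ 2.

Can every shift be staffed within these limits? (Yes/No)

No

Total capacity is 11 and 9 slots are needed, so capacity alone doesn't rule it out.
Shifts {Sat morning, Sat evening} need 3 worker-slots in total, but the nurses available for any of those shifts (Espinoza and Santos) can supply at most 2 among them. So no valid schedule exists.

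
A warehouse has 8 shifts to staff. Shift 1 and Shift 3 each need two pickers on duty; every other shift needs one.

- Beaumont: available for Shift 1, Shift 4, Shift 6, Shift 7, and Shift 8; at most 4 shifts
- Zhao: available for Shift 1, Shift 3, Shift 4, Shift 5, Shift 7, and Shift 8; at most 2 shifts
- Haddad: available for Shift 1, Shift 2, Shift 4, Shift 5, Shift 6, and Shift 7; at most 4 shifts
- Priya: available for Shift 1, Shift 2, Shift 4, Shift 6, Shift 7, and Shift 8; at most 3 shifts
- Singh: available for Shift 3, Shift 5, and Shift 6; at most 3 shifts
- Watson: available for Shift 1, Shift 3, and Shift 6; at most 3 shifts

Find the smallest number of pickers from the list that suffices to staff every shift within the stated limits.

10 slots to fill and no one can take more than 4, so at least ⌈10/4⌉ = 3 pickers are needed.
No set of 3 pickers can cover every shift (each such set leaves at least one shift with no one available or exceeds a cap).
Beaumont, Zhao, Haddad, and Singh alone can cover everything: Shift 1→Beaumont+Zhao, Shift 2→Haddad, Shift 3→Zhao+Singh, Shift 4→Beaumont, Shift 5→Haddad, Shift 6→Beaumont, Shift 7→Haddad, Shift 8→Beaumont.

4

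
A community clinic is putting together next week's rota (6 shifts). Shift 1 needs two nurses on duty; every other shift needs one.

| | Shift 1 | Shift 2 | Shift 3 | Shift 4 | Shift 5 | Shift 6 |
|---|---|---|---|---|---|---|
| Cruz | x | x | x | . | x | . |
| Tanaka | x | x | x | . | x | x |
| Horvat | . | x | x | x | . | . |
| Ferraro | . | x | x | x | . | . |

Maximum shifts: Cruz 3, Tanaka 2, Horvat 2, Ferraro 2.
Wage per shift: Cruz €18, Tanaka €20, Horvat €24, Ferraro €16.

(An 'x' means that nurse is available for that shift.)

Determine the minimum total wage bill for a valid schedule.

€126

Shift 1 can only be covered by Cruz and Tanaka, so that assignment is forced.
Shift 6 can only be covered by Tanaka, so that assignment is forced.
Picking the cheapest available nurse for each shift independently would cost €124, but that ignores the shift limits.
An optimal schedule: Shift 1→Cruz+Tanaka, Shift 2→Ferraro, Shift 3→Cruz, Shift 4→Ferraro, Shift 5→Cruz, Shift 6→Tanaka.
Total: 18 + 20 + 16 + 18 + 16 + 18 + 20 = €126.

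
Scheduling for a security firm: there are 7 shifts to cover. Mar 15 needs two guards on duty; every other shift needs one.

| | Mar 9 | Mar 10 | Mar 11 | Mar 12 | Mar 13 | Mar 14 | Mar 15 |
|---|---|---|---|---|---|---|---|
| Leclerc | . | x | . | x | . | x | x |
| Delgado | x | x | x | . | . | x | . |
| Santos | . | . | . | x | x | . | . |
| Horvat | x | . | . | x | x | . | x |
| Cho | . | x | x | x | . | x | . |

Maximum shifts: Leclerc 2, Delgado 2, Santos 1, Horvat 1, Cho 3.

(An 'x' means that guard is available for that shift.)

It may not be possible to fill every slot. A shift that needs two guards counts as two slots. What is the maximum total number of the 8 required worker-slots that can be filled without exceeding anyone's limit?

8

Total capacity across all guards is 2+2+1+1+3 = 9, and 8 slots are needed, so at most 8 can be filled.
An assignment achieving 8: Mar 9→Delgado, Mar 10→Leclerc, Mar 11→Delgado, Mar 12→Cho, Mar 13→Santos, Mar 14→Cho, Mar 15→Leclerc+Horvat.
Loads: Leclerc 2/2, Delgado 2/2, Santos 1/1, Horvat 1/1, Cho 2/3.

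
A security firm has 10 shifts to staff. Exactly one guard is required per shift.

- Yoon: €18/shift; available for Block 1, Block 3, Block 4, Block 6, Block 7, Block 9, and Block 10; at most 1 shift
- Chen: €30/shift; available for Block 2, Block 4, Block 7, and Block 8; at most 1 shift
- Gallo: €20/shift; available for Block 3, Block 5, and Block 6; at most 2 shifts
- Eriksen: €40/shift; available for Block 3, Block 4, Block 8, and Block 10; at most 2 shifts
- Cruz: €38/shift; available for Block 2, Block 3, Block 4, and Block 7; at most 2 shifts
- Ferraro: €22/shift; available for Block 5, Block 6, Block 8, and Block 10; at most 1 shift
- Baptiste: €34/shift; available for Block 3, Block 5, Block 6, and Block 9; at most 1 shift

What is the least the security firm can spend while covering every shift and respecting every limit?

Block 1 can only be covered by Yoon, so that assignment is forced.
Picking the cheapest available guard for each shift independently would cost €198, but that ignores the shift limits.
An optimal schedule: Block 1→Yoon, Block 2→Chen, Block 3→Gallo, Block 4→Cruz, Block 5→Gallo, Block 6→Ferraro, Block 7→Cruz, Block 8→Eriksen, Block 9→Baptiste, Block 10→Eriksen.
Total: 18 + 30 + 20 + 38 + 20 + 22 + 38 + 40 + 34 + 40 = €300.

€300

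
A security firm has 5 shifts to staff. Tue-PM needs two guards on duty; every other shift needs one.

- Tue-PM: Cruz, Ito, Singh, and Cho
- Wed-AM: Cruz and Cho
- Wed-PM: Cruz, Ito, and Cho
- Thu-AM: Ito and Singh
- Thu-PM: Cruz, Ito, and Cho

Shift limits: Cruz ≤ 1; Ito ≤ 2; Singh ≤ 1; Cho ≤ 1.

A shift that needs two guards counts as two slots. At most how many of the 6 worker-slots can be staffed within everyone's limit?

5

Total capacity across all guards is 1+2+1+1 = 5, and 6 slots are needed, so at most 5 can be filled.
An assignment achieving 5: Tue-PM→Singh, Wed-AM→Cruz, Wed-PM→Ito, Thu-AM→Ito, Thu-PM→Cho.
Loads: Cruz 1/1, Ito 2/2, Singh 1/1, Cho 1/1.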